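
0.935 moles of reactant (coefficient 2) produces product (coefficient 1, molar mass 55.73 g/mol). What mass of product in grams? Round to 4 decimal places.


Use the coefficient ratio to convert reactant moles to product moles, then multiply by the product's molar mass.
moles_P = moles_R * (coeff_P / coeff_R) = 0.935 * (1/2) = 0.4675
mass_P = moles_P * M_P = 0.4675 * 55.73
mass_P = 26.053775 g, rounded to 4 dp:

26.0538 g


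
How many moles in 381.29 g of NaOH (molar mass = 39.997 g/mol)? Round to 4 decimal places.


n = mass / M
n = 381.29 / 39.997
n = 9.53296497 mol, rounded to 4 dp:

9.5330 mol


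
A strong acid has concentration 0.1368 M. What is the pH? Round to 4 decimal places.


A strong acid dissociates completely, so [H+] equals the given concentration.
pH = -log10([H+]) = -log10(0.1368)
pH = 0.8639139, rounded to 4 dp:

0.8639


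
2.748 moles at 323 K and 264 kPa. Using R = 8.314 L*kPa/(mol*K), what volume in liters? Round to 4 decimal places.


PV = nRT, solve for V = nRT / P.
nRT = 2.748 * 8.314 * 323 = 7379.5397
V = 7379.5397 / 264
V = 27.95280189 L, rounded to 4 dp:

27.9528 L


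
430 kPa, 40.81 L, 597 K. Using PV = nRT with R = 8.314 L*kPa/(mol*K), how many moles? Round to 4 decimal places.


PV = nRT, solve for n = PV / (RT).
PV = 430 * 40.81 = 17548.3
RT = 8.314 * 597 = 4963.458
n = 17548.3 / 4963.458
n = 3.53549884 mol, rounded to 4 dp:

3.5355 mol


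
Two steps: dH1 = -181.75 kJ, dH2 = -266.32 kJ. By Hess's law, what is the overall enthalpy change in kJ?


Hess's law: enthalpy is a state function, so add the step enthalpies.
dH_total = dH1 + dH2 = -181.75 + (-266.32)
dH_total = -448.07 kJ:

-448.07 kJ


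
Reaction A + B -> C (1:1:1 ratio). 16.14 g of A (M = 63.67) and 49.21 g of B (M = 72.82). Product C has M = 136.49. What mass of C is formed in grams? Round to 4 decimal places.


Find moles of each reactant; the smaller value is the limiting reagent in a 1:1:1 reaction, so moles_C equals moles of the limiter.
n_A = mass_A / M_A = 16.14 / 63.67 = 0.253495 mol
n_B = mass_B / M_B = 49.21 / 72.82 = 0.675776 mol
Limiting reagent: A (smaller), n_limiting = 0.253495 mol
mass_C = n_limiting * M_C = 0.253495 * 136.49
mass_C = 34.59953255 g, rounded to 4 dp:

34.5995 g


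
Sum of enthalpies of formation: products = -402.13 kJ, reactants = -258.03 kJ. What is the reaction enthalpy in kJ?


dH_rxn = sum(dH_f products) - sum(dH_f reactants)
dH_rxn = -402.13 - (-258.03)
dH_rxn = -144.1 kJ:

-144.10 kJ


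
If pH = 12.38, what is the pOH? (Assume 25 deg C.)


At 25 deg C, pH + pOH = 14.
pOH = 14 - pH = 14 - 12.38
pOH = 1.62:

1.62


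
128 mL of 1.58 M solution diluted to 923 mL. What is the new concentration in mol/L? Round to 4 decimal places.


Dilution: M1*V1 = M2*V2, solve for M2.
M2 = M1*V1 / V2
M2 = 1.58 * 128 / 923
M2 = 202.24 / 923
M2 = 0.21911159 mol/L, rounded to 4 dp:

0.2191 mol/L


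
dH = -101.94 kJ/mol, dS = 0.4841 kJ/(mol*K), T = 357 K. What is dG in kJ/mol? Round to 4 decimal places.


Gibbs: dG = dH - T*dS (consistent units, dS already in kJ/(mol*K)).
T*dS = 357 * 0.4841 = 172.8237
dG = -101.94 - (172.8237)
dG = -274.7637 kJ/mol, rounded to 4 dp:

-274.7637 kJ/mol


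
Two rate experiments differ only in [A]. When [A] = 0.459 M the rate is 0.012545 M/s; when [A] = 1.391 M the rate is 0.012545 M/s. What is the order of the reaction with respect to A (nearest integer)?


Rate is proportional to [A]^n, so rate2/rate1 = ([A]2/[A]1)^n. Take logs to solve for n.
rate2/rate1 = 0.012545 / 0.012545 = 1.0
[A]2/[A]1 = 1.391 / 0.459 = 3.0305
n = ln(1.0) / ln(3.0305) = 0.0
Nearest integer order:

0


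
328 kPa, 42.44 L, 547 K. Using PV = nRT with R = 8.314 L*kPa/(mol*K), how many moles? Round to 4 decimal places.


PV = nRT, solve for n = PV / (RT).
PV = 328 * 42.44 = 13920.32
RT = 8.314 * 547 = 4547.758
n = 13920.32 / 4547.758
n = 3.06091925 mol, rounded to 4 dp:

3.0609 mol


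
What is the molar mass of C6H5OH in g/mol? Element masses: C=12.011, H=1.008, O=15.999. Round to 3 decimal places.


M = sum(count * atomic_mass) over atoms.
M = 6*12.011 + 6*1.008 + 1*15.999
M = 72.066 + 6.048 + 15.999
M = 94.113 g/mol, rounded to 3 dp:

94.113 g/mol


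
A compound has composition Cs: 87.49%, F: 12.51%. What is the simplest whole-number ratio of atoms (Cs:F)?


Assume 100 g of compound, divide each mass% by atomic mass to get moles, then normalize by the smallest to get a raw atom ratio.
Moles per 100 g: Cs: 87.49/132.905 = 0.6583, F: 12.51/18.998 = 0.6585
Raw ratio (divide by min = 0.6583): Cs: 1.0, F: 1.0
Multiply by 1 to clear fractions: Cs: 1.0 ~= 1, F: 1.0 ~= 1
Reduce by GCD to get the simplest whole-number ratio:

1:1


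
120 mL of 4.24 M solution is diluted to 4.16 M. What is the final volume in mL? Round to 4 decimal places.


Dilution: M1*V1 = M2*V2, solve for V2.
V2 = M1*V1 / M2
V2 = 4.24 * 120 / 4.16
V2 = 508.8 / 4.16
V2 = 122.30769231 mL, rounded to 4 dp:

122.3077 mL


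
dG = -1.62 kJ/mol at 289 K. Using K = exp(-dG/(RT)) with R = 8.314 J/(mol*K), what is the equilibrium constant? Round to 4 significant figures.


dG is in kJ/mol; multiply by 1000 to match R in J/(mol*K).
RT = 8.314 * 289 = 2402.746 J/mol
exponent = -dG*1000 / (RT) = -(-1.62*1000) / 2402.746 = 0.67422857
K = exp(0.67422857)
K = 1.9625184, rounded to 4 significant figures:

1.963


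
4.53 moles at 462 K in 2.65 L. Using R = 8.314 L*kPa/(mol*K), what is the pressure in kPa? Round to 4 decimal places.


PV = nRT, solve for P = nRT / V.
nRT = 4.53 * 8.314 * 462 = 17400.038
P = 17400.038 / 2.65
P = 6566.05207547 kPa, rounded to 4 dp:

6566.0521 kPa


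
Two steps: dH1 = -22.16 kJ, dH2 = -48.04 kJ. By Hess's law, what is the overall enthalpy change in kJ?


Hess's law: enthalpy is a state function, so add the step enthalpies.
dH_total = dH1 + dH2 = -22.16 + (-48.04)
dH_total = -70.2 kJ:

-70.20 kJ


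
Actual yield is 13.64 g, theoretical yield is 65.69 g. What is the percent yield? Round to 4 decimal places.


% yield = 100 * actual / theoretical
% yield = 100 * 13.64 / 65.69
% yield = 20.76419546 %, rounded to 4 dp:

20.7642 %


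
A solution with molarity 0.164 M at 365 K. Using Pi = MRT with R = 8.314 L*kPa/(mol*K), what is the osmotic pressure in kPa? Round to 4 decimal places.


Osmotic pressure (van't Hoff): Pi = M*R*T.
RT = 8.314 * 365 = 3034.61
Pi = 0.164 * 3034.61
Pi = 497.67604 kPa, rounded to 4 dp:

497.6760 kPa


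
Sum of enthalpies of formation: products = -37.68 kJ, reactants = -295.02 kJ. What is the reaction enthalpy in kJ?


dH_rxn = sum(dH_f products) - sum(dH_f reactants)
dH_rxn = -37.68 - (-295.02)
dH_rxn = 257.34 kJ:

257.34 kJ


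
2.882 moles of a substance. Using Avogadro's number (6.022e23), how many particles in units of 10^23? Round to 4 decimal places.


N = n * NA, then divide by 1e23 for the requested units.
N / 1e23 = n * 6.022
N / 1e23 = 2.882 * 6.022
N / 1e23 = 17.355404, rounded to 4 dp:

17.3554


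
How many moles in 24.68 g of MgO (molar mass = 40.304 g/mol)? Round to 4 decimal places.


n = mass / M
n = 24.68 / 40.304
n = 0.61234617 mol, rounded to 4 dp:

0.6123 mol


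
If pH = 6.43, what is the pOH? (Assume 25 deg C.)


At 25 deg C, pH + pOH = 14.
pOH = 14 - pH = 14 - 6.43
pOH = 7.57:

7.57


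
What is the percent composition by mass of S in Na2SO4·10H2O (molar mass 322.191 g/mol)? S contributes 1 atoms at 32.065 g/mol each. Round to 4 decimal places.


pct = 100 * (n_elem * M_elem) / M_total
mass_contribution = 1 * 32.065 = 32.065 g/mol
pct = 100 * 32.065 / 322.191
pct = 9.95217123 %, rounded to 4 dp:

9.9522 %


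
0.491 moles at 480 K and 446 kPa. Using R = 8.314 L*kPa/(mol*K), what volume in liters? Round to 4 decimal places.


PV = nRT, solve for V = nRT / P.
nRT = 0.491 * 8.314 * 480 = 1959.4435
V = 1959.4435 / 446
V = 4.39337108 L, rounded to 4 dp:

4.3934 L


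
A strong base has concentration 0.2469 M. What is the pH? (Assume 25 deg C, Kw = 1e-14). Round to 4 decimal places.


A strong base dissociates completely, so [OH-] equals the given concentration.
pOH = -log10([OH-]) = -log10(0.2469) = 0.607479
pH = 14 - pOH = 14 - 0.607479
pH = 13.392521, rounded to 4 dp:

13.3925


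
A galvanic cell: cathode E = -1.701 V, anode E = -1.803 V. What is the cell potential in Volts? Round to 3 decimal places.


Standard cell potential: E_cell = E_cathode - E_anode.
E_cell = -1.701 - (-1.803)
E_cell = 0.102 V, rounded to 3 dp:

0.102 V


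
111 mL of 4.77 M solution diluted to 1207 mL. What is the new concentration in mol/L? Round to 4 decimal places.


Dilution: M1*V1 = M2*V2, solve for M2.
M2 = M1*V1 / V2
M2 = 4.77 * 111 / 1207
M2 = 529.47 / 1207
M2 = 0.43866611 mol/L, rounded to 4 dp:

0.4387 mol/L


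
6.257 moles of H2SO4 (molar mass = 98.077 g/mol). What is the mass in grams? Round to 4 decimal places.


mass = n * M
mass = 6.257 * 98.077
mass = 613.667789 g, rounded to 4 dp:

613.6678 g


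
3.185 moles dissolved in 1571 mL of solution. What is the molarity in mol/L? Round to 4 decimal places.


Convert volume to liters: V_L = V_mL / 1000.
V_L = 1571 / 1000 = 1.571 L
M = n / V_L = 3.185 / 1.571
M = 2.0273711 mol/L, rounded to 4 dp:

2.0274 mol/L


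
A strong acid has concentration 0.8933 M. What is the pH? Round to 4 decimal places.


A strong acid dissociates completely, so [H+] equals the given concentration.
pH = -log10([H+]) = -log10(0.8933)
pH = 0.04900267, rounded to 4 dp:

0.0490


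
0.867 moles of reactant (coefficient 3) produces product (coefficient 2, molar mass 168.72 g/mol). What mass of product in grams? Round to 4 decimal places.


Use the coefficient ratio to convert reactant moles to product moles, then multiply by the product's molar mass.
moles_P = moles_R * (coeff_P / coeff_R) = 0.867 * (2/3) = 0.578
mass_P = moles_P * M_P = 0.578 * 168.72
mass_P = 97.52016 g, rounded to 4 dp:

97.5202 g


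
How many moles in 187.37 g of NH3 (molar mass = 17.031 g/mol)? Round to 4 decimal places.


n = mass / M
n = 187.37 / 17.031
n = 11.00170278 mol, rounded to 4 dp:

11.0017 mol


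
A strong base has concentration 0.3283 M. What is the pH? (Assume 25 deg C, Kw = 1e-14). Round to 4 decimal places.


A strong base dissociates completely, so [OH-] equals the given concentration.
pOH = -log10([OH-]) = -log10(0.3283) = 0.483729
pH = 14 - pOH = 14 - 0.483729
pH = 13.516271, rounded to 4 dp:

13.5163


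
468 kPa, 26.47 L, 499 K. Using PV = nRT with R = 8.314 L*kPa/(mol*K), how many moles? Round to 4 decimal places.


PV = nRT, solve for n = PV / (RT).
PV = 468 * 26.47 = 12387.96
RT = 8.314 * 499 = 4148.686
n = 12387.96 / 4148.686
n = 2.98599605 mol, rounded to 4 dp:

2.9860 mol


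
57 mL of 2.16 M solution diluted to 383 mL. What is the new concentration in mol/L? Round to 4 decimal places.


Dilution: M1*V1 = M2*V2, solve for M2.
M2 = M1*V1 / V2
M2 = 2.16 * 57 / 383
M2 = 123.12 / 383
M2 = 0.32146214 mol/L, rounded to 4 dp:

0.3215 mol/L


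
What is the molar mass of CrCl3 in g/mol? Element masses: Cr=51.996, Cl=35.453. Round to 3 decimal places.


M = sum(count * atomic_mass) over atoms.
M = 1*51.996 + 3*35.453
M = 51.996 + 106.359
M = 158.355 g/mol, rounded to 3 dp:

158.355 g/mol


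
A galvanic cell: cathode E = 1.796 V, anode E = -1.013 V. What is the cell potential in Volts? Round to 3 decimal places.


Standard cell potential: E_cell = E_cathode - E_anode.
E_cell = 1.796 - (-1.013)
E_cell = 2.809 V, rounded to 3 dp:

2.809 V


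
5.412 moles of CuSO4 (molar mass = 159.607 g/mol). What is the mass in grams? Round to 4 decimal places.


mass = n * M
mass = 5.412 * 159.607
mass = 863.793084 g, rounded to 4 dp:

863.7931 g


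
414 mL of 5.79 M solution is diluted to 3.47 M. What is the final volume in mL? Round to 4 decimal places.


Dilution: M1*V1 = M2*V2, solve for V2.
V2 = M1*V1 / M2
V2 = 5.79 * 414 / 3.47
V2 = 2397.06 / 3.47
V2 = 690.79538905 mL, rounded to 4 dp:

690.7954 mL


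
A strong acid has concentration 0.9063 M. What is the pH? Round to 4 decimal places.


A strong acid dissociates completely, so [H+] equals the given concentration.
pH = -log10([H+]) = -log10(0.9063)
pH = 0.04272802, rounded to 4 dp:

0.0427


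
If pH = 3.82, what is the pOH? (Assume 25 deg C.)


At 25 deg C, pH + pOH = 14.
pOH = 14 - pH = 14 - 3.82
pOH = 10.18:

10.18


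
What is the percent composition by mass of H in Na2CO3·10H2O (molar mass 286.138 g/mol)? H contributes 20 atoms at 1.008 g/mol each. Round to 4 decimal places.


pct = 100 * (n_elem * M_elem) / M_total
mass_contribution = 20 * 1.008 = 20.16 g/mol
pct = 100 * 20.16 / 286.138
pct = 7.04555145 %, rounded to 4 dp:

7.0456 %


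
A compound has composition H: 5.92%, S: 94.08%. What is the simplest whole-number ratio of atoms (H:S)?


Assume 100 g of compound, divide each mass% by atomic mass to get moles, then normalize by the smallest to get a raw atom ratio.
Moles per 100 g: H: 5.92/1.008 = 5.873, S: 94.08/32.065 = 2.934
Raw ratio (divide by min = 2.934): H: 2.002, S: 1.0
Multiply by 1 to clear fractions: H: 2.002 ~= 2, S: 1.0 ~= 1
Reduce by GCD to get the simplest whole-number ratio:

2:1


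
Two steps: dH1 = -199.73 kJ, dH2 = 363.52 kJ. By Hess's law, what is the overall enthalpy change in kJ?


Hess's law: enthalpy is a state function, so add the step enthalpies.
dH_total = dH1 + dH2 = -199.73 + (363.52)
dH_total = 163.79 kJ:

163.79 kJ


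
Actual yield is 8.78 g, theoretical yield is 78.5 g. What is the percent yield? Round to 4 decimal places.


% yield = 100 * actual / theoretical
% yield = 100 * 8.78 / 78.5
% yield = 11.18471338 %, rounded to 4 dp:

11.1847 %


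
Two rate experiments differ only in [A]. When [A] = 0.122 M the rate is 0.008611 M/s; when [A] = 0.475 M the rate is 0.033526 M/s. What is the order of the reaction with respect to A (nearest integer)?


Rate is proportional to [A]^n, so rate2/rate1 = ([A]2/[A]1)^n. Take logs to solve for n.
rate2/rate1 = 0.033526 / 0.008611 = 3.8934
[A]2/[A]1 = 0.475 / 0.122 = 3.8934
n = ln(3.8934) / ln(3.8934) = 1.0
Nearest integer order:

1


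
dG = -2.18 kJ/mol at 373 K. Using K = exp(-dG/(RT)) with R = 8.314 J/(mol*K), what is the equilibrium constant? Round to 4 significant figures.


dG is in kJ/mol; multiply by 1000 to match R in J/(mol*K).
RT = 8.314 * 373 = 3101.122 J/mol
exponent = -dG*1000 / (RT) = -(-2.18*1000) / 3101.122 = 0.70297138
K = exp(0.70297138)
K = 2.0197452, rounded to 4 significant figures:

2.020


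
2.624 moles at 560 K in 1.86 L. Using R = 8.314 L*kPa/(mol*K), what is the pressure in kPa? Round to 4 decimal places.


PV = nRT, solve for P = nRT / V.
nRT = 2.624 * 8.314 * 560 = 12216.9242
P = 12216.9242 / 1.86
P = 6568.2388172 kPa, rounded to 4 dp:

6568.2388 kPa


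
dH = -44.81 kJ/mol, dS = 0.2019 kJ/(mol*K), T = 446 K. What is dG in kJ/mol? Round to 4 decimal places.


Gibbs: dG = dH - T*dS (consistent units, dS already in kJ/(mol*K)).
T*dS = 446 * 0.2019 = 90.0474
dG = -44.81 - (90.0474)
dG = -134.8574 kJ/mol, rounded to 4 dp:

-134.8574 kJ/mol


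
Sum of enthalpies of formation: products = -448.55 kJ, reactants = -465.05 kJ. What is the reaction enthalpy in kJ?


dH_rxn = sum(dH_f products) - sum(dH_f reactants)
dH_rxn = -448.55 - (-465.05)
dH_rxn = 16.5 kJ:

16.50 kJ


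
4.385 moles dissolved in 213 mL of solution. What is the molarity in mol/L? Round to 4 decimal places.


Convert volume to liters: V_L = V_mL / 1000.
V_L = 213 / 1000 = 0.213 L
M = n / V_L = 4.385 / 0.213
M = 20.58685446 mol/L, rounded to 4 dp:

20.5869 mol/L


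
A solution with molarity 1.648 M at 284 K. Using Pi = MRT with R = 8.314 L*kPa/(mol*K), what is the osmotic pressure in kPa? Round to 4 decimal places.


Osmotic pressure (van't Hoff): Pi = M*R*T.
RT = 8.314 * 284 = 2361.176
Pi = 1.648 * 2361.176
Pi = 3891.218048 kPa, rounded to 4 dp:

3891.2180 kPa


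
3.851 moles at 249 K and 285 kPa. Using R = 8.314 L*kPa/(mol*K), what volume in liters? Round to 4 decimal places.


PV = nRT, solve for V = nRT / P.
nRT = 3.851 * 8.314 * 249 = 7972.2863
V = 7972.2863 / 285
V = 27.97293439 L, rounded to 4 dp:

27.9729 L


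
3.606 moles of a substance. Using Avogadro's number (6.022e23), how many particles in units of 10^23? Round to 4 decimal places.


N = n * NA, then divide by 1e23 for the requested units.
N / 1e23 = n * 6.022
N / 1e23 = 3.606 * 6.022
N / 1e23 = 21.715332, rounded to 4 dp:

21.7153


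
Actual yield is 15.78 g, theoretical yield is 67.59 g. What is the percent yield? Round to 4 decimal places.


% yield = 100 * actual / theoretical
% yield = 100 * 15.78 / 67.59
% yield = 23.34664891 %, rounded to 4 dp:

23.3466 %


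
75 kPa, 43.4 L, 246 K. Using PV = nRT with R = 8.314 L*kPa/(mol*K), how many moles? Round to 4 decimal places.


PV = nRT, solve for n = PV / (RT).
PV = 75 * 43.4 = 3255.0
RT = 8.314 * 246 = 2045.244
n = 3255.0 / 2045.244
n = 1.59149715 mol, rounded to 4 dp:

1.5915 mol


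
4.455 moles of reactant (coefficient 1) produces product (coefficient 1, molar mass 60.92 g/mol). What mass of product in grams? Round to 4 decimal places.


Use the coefficient ratio to convert reactant moles to product moles, then multiply by the product's molar mass.
moles_P = moles_R * (coeff_P / coeff_R) = 4.455 * (1/1) = 4.455
mass_P = moles_P * M_P = 4.455 * 60.92
mass_P = 271.3986 g, rounded to 4 dp:

271.3986 g


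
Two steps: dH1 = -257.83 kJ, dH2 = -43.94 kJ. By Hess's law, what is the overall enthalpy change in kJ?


Hess's law: enthalpy is a state function, so add the step enthalpies.
dH_total = dH1 + dH2 = -257.83 + (-43.94)
dH_total = -301.77 kJ:

-301.77 kJ


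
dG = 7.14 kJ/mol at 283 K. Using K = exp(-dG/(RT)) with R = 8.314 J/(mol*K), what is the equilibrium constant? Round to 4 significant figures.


dG is in kJ/mol; multiply by 1000 to match R in J/(mol*K).
RT = 8.314 * 283 = 2352.862 J/mol
exponent = -dG*1000 / (RT) = -(7.14*1000) / 2352.862 = -3.03460211
K = exp(-3.03460211)
K = 0.048093795, rounded to 4 significant figures:

0.04809


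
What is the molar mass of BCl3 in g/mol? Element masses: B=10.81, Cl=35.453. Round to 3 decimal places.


M = sum(count * atomic_mass) over atoms.
M = 1*10.81 + 3*35.453
M = 10.81 + 106.359
M = 117.169 g/mol, rounded to 3 dp:

117.169 g/mol


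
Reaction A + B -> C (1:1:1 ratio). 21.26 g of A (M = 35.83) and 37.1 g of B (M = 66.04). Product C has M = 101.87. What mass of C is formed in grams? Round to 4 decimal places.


Find moles of each reactant; the smaller value is the limiting reagent in a 1:1:1 reaction, so moles_C equals moles of the limiter.
n_A = mass_A / M_A = 21.26 / 35.83 = 0.593358 mol
n_B = mass_B / M_B = 37.1 / 66.04 = 0.561781 mol
Limiting reagent: B (smaller), n_limiting = 0.561781 mol
mass_C = n_limiting * M_C = 0.561781 * 101.87
mass_C = 57.22863047 g, rounded to 4 dp:

57.2286 g


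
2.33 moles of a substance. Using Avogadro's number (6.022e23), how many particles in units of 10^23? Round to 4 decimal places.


N = n * NA, then divide by 1e23 for the requested units.
N / 1e23 = n * 6.022
N / 1e23 = 2.33 * 6.022
N / 1e23 = 14.03126, rounded to 4 dp:

14.0313


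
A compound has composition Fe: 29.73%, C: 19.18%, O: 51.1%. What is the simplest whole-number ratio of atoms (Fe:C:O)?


Assume 100 g of compound, divide each mass% by atomic mass to get moles, then normalize by the smallest to get a raw atom ratio.
Moles per 100 g: Fe: 29.73/55.845 = 0.5324, C: 19.18/12.011 = 1.5969, O: 51.1/15.999 = 3.1939
Raw ratio (divide by min = 0.5324): Fe: 1.0, C: 3.0, O: 6.0
Multiply by 1 to clear fractions: Fe: 1.0 ~= 1, C: 3.0 ~= 3, O: 6.0 ~= 6
Reduce by GCD to get the simplest whole-number ratio:

1:3:6


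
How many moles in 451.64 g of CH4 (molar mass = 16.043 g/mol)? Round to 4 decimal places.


n = mass / M
n = 451.64 / 16.043
n = 28.15184192 mol, rounded to 4 dp:

28.1518 mol


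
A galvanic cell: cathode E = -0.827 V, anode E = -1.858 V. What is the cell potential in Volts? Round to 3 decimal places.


Standard cell potential: E_cell = E_cathode - E_anode.
E_cell = -0.827 - (-1.858)
E_cell = 1.031 V, rounded to 3 dp:

1.031 V


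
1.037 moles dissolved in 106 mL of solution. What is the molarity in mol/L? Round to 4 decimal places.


Convert volume to liters: V_L = V_mL / 1000.
V_L = 106 / 1000 = 0.106 L
M = n / V_L = 1.037 / 0.106
M = 9.78301887 mol/L, rounded to 4 dp:

9.7830 mol/L


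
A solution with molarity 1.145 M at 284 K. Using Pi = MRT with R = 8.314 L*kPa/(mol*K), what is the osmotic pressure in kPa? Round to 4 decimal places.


Osmotic pressure (van't Hoff): Pi = M*R*T.
RT = 8.314 * 284 = 2361.176
Pi = 1.145 * 2361.176
Pi = 2703.54652 kPa, rounded to 4 dp:

2703.5465 kPa


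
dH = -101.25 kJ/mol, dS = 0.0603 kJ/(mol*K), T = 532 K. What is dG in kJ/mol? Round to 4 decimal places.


Gibbs: dG = dH - T*dS (consistent units, dS already in kJ/(mol*K)).
T*dS = 532 * 0.0603 = 32.0796
dG = -101.25 - (32.0796)
dG = -133.3296 kJ/mol, rounded to 4 dp:

-133.3296 kJ/mol


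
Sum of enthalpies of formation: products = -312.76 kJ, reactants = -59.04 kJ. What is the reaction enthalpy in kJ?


dH_rxn = sum(dH_f products) - sum(dH_f reactants)
dH_rxn = -312.76 - (-59.04)
dH_rxn = -253.72 kJ:

-253.72 kJ


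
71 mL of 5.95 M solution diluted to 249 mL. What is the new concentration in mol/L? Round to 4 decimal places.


Dilution: M1*V1 = M2*V2, solve for M2.
M2 = M1*V1 / V2
M2 = 5.95 * 71 / 249
M2 = 422.45 / 249
M2 = 1.69658635 mol/L, rounded to 4 dp:

1.6966 mol/L


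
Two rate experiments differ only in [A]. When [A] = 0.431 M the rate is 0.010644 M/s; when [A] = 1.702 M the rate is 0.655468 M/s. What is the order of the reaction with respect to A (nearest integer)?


Rate is proportional to [A]^n, so rate2/rate1 = ([A]2/[A]1)^n. Take logs to solve for n.
rate2/rate1 = 0.655468 / 0.010644 = 61.581
[A]2/[A]1 = 1.702 / 0.431 = 3.949
n = ln(61.581) / ln(3.949) = 3.0
Nearest integer order:

3


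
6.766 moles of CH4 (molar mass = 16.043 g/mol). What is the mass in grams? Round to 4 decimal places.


mass = n * M
mass = 6.766 * 16.043
mass = 108.546938 g, rounded to 4 dp:

108.5469 g


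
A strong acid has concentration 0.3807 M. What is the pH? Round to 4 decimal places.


A strong acid dissociates completely, so [H+] equals the given concentration.
pH = -log10([H+]) = -log10(0.3807)
pH = 0.41941712, rounded to 4 dp:

0.4194


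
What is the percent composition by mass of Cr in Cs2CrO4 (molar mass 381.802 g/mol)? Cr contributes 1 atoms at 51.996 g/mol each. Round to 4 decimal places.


pct = 100 * (n_elem * M_elem) / M_total
mass_contribution = 1 * 51.996 = 51.996 g/mol
pct = 100 * 51.996 / 381.802
pct = 13.61857717 %, rounded to 4 dp:

13.6186 %


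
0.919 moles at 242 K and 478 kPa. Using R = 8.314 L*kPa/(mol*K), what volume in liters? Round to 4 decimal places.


PV = nRT, solve for V = nRT / P.
nRT = 0.919 * 8.314 * 242 = 1849.017
V = 1849.017 / 478
V = 3.8682364 L, rounded to 4 dp:

3.8682 L


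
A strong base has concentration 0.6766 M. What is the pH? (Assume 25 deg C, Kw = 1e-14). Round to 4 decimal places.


A strong base dissociates completely, so [OH-] equals the given concentration.
pOH = -log10([OH-]) = -log10(0.6766) = 0.169668
pH = 14 - pOH = 14 - 0.169668
pH = 13.830332, rounded to 4 dp:

13.8303


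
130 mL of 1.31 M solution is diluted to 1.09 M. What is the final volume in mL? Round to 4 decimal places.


Dilution: M1*V1 = M2*V2, solve for V2.
V2 = M1*V1 / M2
V2 = 1.31 * 130 / 1.09
V2 = 170.3 / 1.09
V2 = 156.23853211 mL, rounded to 4 dp:

156.2385 mL


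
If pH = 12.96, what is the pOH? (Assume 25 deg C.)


At 25 deg C, pH + pOH = 14.
pOH = 14 - pH = 14 - 12.96
pOH = 1.04:

1.04


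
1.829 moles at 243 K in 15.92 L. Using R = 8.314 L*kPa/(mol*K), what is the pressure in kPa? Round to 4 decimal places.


PV = nRT, solve for P = nRT / V.
nRT = 1.829 * 8.314 * 243 = 3695.1324
P = 3695.1324 / 15.92
P = 232.10630653 kPa, rounded to 4 dp:

232.1063 kPa


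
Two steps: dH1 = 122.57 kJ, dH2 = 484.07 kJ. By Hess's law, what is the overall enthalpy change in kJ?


Hess's law: enthalpy is a state function, so add the step enthalpies.
dH_total = dH1 + dH2 = 122.57 + (484.07)
dH_total = 606.64 kJ:

606.64 kJ


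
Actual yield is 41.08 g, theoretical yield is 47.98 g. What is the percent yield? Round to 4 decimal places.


% yield = 100 * actual / theoretical
% yield = 100 * 41.08 / 47.98
% yield = 85.61900792 %, rounded to 4 dp:

85.6190 %


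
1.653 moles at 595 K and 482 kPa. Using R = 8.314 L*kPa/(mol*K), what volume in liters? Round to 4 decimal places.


PV = nRT, solve for V = nRT / P.
nRT = 1.653 * 8.314 * 595 = 8177.11
V = 8177.11 / 482
V = 16.96495851 L, rounded to 4 dp:

16.9650 L


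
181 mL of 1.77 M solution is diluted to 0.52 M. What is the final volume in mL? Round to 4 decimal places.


Dilution: M1*V1 = M2*V2, solve for V2.
V2 = M1*V1 / M2
V2 = 1.77 * 181 / 0.52
V2 = 320.37 / 0.52
V2 = 616.09615385 mL, rounded to 4 dp:

616.0962 mL


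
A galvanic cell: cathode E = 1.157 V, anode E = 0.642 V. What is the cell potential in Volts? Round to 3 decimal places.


Standard cell potential: E_cell = E_cathode - E_anode.
E_cell = 1.157 - (0.642)
E_cell = 0.515 V, rounded to 3 dp:

0.515 V


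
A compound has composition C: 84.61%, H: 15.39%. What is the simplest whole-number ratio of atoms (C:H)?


Assume 100 g of compound, divide each mass% by atomic mass to get moles, then normalize by the smallest to get a raw atom ratio.
Moles per 100 g: C: 84.61/12.011 = 7.0444, H: 15.39/1.008 = 15.2679
Raw ratio (divide by min = 7.0444): C: 1.0, H: 2.167
Multiply by 6 to clear fractions: C: 6.0 ~= 6, H: 13.004 ~= 13
Reduce by GCD to get the simplest whole-number ratio:

6:13


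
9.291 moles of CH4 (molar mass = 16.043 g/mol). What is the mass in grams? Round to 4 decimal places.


mass = n * M
mass = 9.291 * 16.043
mass = 149.055513 g, rounded to 4 dp:

149.0555 g


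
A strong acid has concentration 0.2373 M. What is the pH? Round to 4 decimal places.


A strong acid dissociates completely, so [H+] equals the given concentration.
pH = -log10([H+]) = -log10(0.2373)
pH = 0.62470226, rounded to 4 dp:

0.6247


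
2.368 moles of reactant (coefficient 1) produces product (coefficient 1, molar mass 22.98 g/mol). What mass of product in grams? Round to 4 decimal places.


Use the coefficient ratio to convert reactant moles to product moles, then multiply by the product's molar mass.
moles_P = moles_R * (coeff_P / coeff_R) = 2.368 * (1/1) = 2.368
mass_P = moles_P * M_P = 2.368 * 22.98
mass_P = 54.41664 g, rounded to 4 dp:

54.4166 g


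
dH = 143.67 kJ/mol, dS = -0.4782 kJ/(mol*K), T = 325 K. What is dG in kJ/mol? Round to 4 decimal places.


Gibbs: dG = dH - T*dS (consistent units, dS already in kJ/(mol*K)).
T*dS = 325 * -0.4782 = -155.415
dG = 143.67 - (-155.415)
dG = 299.085 kJ/mol, rounded to 4 dp:

299.0850 kJ/mol


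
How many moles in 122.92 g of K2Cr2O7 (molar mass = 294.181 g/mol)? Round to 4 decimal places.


n = mass / M
n = 122.92 / 294.181
n = 0.417838 mol, rounded to 4 dp:

0.4178 mol


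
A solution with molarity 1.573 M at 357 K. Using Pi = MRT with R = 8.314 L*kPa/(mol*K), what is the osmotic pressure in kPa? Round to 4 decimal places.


Osmotic pressure (van't Hoff): Pi = M*R*T.
RT = 8.314 * 357 = 2968.098
Pi = 1.573 * 2968.098
Pi = 4668.818154 kPa, rounded to 4 dp:

4668.8182 kPa


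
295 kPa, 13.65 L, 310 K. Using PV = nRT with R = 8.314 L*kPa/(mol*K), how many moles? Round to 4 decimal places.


PV = nRT, solve for n = PV / (RT).
PV = 295 * 13.65 = 4026.75
RT = 8.314 * 310 = 2577.34
n = 4026.75 / 2577.34
n = 1.56236663 mol, rounded to 4 dp:

1.5624 mol


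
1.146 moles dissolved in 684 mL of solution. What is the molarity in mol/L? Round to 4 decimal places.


Convert volume to liters: V_L = V_mL / 1000.
V_L = 684 / 1000 = 0.684 L
M = n / V_L = 1.146 / 0.684
M = 1.6754386 mol/L, rounded to 4 dp:

1.6754 mol/L


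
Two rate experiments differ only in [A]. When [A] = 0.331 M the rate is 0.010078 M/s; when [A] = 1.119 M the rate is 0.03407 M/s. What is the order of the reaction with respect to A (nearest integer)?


Rate is proportional to [A]^n, so rate2/rate1 = ([A]2/[A]1)^n. Take logs to solve for n.
rate2/rate1 = 0.03407 / 0.010078 = 3.3806
[A]2/[A]1 = 1.119 / 0.331 = 3.3807
n = ln(3.3806) / ln(3.3807) = 1.0
Nearest integer order:

1


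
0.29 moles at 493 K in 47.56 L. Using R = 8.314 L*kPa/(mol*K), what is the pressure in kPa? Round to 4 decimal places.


PV = nRT, solve for P = nRT / V.
nRT = 0.29 * 8.314 * 493 = 1188.6526
P = 1188.6526 / 47.56
P = 24.99269554 kPa, rounded to 4 dp:

24.9927 kPa


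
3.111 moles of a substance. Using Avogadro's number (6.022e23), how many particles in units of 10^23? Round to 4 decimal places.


N = n * NA, then divide by 1e23 for the requested units.
N / 1e23 = n * 6.022
N / 1e23 = 3.111 * 6.022
N / 1e23 = 18.734442, rounded to 4 dp:

18.7344


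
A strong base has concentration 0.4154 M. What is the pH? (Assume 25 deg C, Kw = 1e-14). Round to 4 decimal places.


A strong base dissociates completely, so [OH-] equals the given concentration.
pOH = -log10([OH-]) = -log10(0.4154) = 0.381534
pH = 14 - pOH = 14 - 0.381534
pH = 13.618466, rounded to 4 dp:

13.6185


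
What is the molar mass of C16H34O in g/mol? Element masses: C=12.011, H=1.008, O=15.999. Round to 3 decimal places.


M = sum(count * atomic_mass) over atoms.
M = 16*12.011 + 34*1.008 + 1*15.999
M = 192.176 + 34.272 + 15.999
M = 242.447 g/mol, rounded to 3 dp:

242.447 g/mol


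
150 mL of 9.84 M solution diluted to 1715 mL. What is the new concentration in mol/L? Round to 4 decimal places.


Dilution: M1*V1 = M2*V2, solve for M2.
M2 = M1*V1 / V2
M2 = 9.84 * 150 / 1715
M2 = 1476.0 / 1715
M2 = 0.8606414 mol/L, rounded to 4 dp:

0.8606 mol/L


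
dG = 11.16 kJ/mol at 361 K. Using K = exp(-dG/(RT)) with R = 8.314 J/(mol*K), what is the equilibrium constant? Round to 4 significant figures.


dG is in kJ/mol; multiply by 1000 to match R in J/(mol*K).
RT = 8.314 * 361 = 3001.354 J/mol
exponent = -dG*1000 / (RT) = -(11.16*1000) / 3001.354 = -3.7183218
K = exp(-3.7183218)
K = 0.024274671, rounded to 4 significant figures:

0.02427


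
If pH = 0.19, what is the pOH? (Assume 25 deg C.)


At 25 deg C, pH + pOH = 14.
pOH = 14 - pH = 14 - 0.19
pOH = 13.81:

13.81


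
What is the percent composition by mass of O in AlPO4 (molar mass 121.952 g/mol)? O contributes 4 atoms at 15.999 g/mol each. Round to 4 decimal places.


pct = 100 * (n_elem * M_elem) / M_total
mass_contribution = 4 * 15.999 = 63.996 g/mol
pct = 100 * 63.996 / 121.952
pct = 52.47638415 %, rounded to 4 dp:

52.4764 %


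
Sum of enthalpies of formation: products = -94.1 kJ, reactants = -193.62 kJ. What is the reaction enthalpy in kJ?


dH_rxn = sum(dH_f products) - sum(dH_f reactants)
dH_rxn = -94.1 - (-193.62)
dH_rxn = 99.52 kJ:

99.52 kJ


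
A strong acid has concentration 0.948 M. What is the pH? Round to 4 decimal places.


A strong acid dissociates completely, so [H+] equals the given concentration.
pH = -log10([H+]) = -log10(0.948)
pH = 0.02319166, rounded to 4 dp:

0.0232


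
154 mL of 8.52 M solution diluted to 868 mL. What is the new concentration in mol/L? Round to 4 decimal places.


Dilution: M1*V1 = M2*V2, solve for M2.
M2 = M1*V1 / V2
M2 = 8.52 * 154 / 868
M2 = 1312.08 / 868
M2 = 1.5116129 mol/L, rounded to 4 dp:

1.5116 mol/L


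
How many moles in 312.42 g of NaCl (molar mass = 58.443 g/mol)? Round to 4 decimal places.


n = mass / M
n = 312.42 / 58.443
n = 5.34572147 mol, rounded to 4 dp:

5.3457 mol


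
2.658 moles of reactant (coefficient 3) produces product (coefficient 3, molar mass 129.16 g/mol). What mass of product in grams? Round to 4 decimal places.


Use the coefficient ratio to convert reactant moles to product moles, then multiply by the product's molar mass.
moles_P = moles_R * (coeff_P / coeff_R) = 2.658 * (3/3) = 2.658
mass_P = moles_P * M_P = 2.658 * 129.16
mass_P = 343.30728 g, rounded to 4 dp:

343.3073 g


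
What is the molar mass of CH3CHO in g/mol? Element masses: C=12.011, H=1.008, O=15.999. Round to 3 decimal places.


M = sum(count * atomic_mass) over atoms.
M = 2*12.011 + 4*1.008 + 1*15.999
M = 24.022 + 4.032 + 15.999
M = 44.053 g/mol, rounded to 3 dp:

44.053 g/mol


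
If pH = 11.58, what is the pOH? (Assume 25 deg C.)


At 25 deg C, pH + pOH = 14.
pOH = 14 - pH = 14 - 11.58
pOH = 2.42:

2.42


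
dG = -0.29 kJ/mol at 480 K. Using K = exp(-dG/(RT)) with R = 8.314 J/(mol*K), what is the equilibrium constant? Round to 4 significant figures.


dG is in kJ/mol; multiply by 1000 to match R in J/(mol*K).
RT = 8.314 * 480 = 3990.72 J/mol
exponent = -dG*1000 / (RT) = -(-0.29*1000) / 3990.72 = 0.07266859
K = exp(0.07266859)
K = 1.0753741, rounded to 4 significant figures:

1.075


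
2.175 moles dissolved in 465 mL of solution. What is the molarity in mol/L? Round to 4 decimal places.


Convert volume to liters: V_L = V_mL / 1000.
V_L = 465 / 1000 = 0.465 L
M = n / V_L = 2.175 / 0.465
M = 4.67741935 mol/L, rounded to 4 dp:

4.6774 mol/L


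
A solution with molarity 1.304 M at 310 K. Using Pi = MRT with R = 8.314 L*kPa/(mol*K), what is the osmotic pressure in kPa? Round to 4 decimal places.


Osmotic pressure (van't Hoff): Pi = M*R*T.
RT = 8.314 * 310 = 2577.34
Pi = 1.304 * 2577.34
Pi = 3360.85136 kPa, rounded to 4 dp:

3360.8514 kPa


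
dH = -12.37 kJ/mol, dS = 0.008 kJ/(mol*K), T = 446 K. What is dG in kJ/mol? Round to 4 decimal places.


Gibbs: dG = dH - T*dS (consistent units, dS already in kJ/(mol*K)).
T*dS = 446 * 0.008 = 3.568
dG = -12.37 - (3.568)
dG = -15.938 kJ/mol, rounded to 4 dp:

-15.9380 kJ/mol


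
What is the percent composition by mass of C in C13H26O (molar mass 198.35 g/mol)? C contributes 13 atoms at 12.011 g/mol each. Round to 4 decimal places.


pct = 100 * (n_elem * M_elem) / M_total
mass_contribution = 13 * 12.011 = 156.143 g/mol
pct = 100 * 156.143 / 198.35
pct = 78.72094782 %, rounded to 4 dp:

78.7209 %


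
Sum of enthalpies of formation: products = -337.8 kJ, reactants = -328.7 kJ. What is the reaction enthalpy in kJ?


dH_rxn = sum(dH_f products) - sum(dH_f reactants)
dH_rxn = -337.8 - (-328.7)
dH_rxn = -9.1 kJ:

-9.10 kJ


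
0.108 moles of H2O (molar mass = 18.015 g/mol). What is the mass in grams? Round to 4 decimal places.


mass = n * M
mass = 0.108 * 18.015
mass = 1.94562 g, rounded to 4 dp:

1.9456 g


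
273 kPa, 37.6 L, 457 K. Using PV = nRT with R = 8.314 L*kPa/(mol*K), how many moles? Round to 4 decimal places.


PV = nRT, solve for n = PV / (RT).
PV = 273 * 37.6 = 10264.8
RT = 8.314 * 457 = 3799.498
n = 10264.8 / 3799.498
n = 2.70162006 mol, rounded to 4 dp:

2.7016 mol


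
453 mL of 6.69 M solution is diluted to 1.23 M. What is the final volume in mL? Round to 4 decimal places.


Dilution: M1*V1 = M2*V2, solve for V2.
V2 = M1*V1 / M2
V2 = 6.69 * 453 / 1.23
V2 = 3030.57 / 1.23
V2 = 2463.87804878 mL, rounded to 4 dp:

2463.8780 mL


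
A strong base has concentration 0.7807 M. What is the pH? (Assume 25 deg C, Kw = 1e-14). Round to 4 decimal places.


A strong base dissociates completely, so [OH-] equals the given concentration.
pOH = -log10([OH-]) = -log10(0.7807) = 0.107516
pH = 14 - pOH = 14 - 0.107516
pH = 13.892484, rounded to 4 dp:

13.8925


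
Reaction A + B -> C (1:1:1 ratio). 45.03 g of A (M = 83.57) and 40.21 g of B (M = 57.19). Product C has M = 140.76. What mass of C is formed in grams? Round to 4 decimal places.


Find moles of each reactant; the smaller value is the limiting reagent in a 1:1:1 reaction, so moles_C equals moles of the limiter.
n_A = mass_A / M_A = 45.03 / 83.57 = 0.53883 mol
n_B = mass_B / M_B = 40.21 / 57.19 = 0.703095 mol
Limiting reagent: A (smaller), n_limiting = 0.53883 mol
mass_C = n_limiting * M_C = 0.53883 * 140.76
mass_C = 75.8457108 g, rounded to 4 dp:

75.8457 g


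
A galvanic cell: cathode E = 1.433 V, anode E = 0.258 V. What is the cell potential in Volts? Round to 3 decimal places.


Standard cell potential: E_cell = E_cathode - E_anode.
E_cell = 1.433 - (0.258)
E_cell = 1.175 V, rounded to 3 dp:

1.175 V


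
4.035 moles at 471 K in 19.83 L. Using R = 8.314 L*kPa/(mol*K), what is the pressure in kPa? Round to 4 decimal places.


PV = nRT, solve for P = nRT / V.
nRT = 4.035 * 8.314 * 471 = 15800.6323
P = 15800.6323 / 19.83
P = 796.80445285 kPa, rounded to 4 dp:

796.8045 kPa


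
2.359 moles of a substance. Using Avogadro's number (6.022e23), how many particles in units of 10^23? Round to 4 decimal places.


N = n * NA, then divide by 1e23 for the requested units.
N / 1e23 = n * 6.022
N / 1e23 = 2.359 * 6.022
N / 1e23 = 14.205898, rounded to 4 dp:

14.2059


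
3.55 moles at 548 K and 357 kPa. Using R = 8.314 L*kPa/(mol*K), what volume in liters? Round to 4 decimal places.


PV = nRT, solve for V = nRT / P.
nRT = 3.55 * 8.314 * 548 = 16174.0556
V = 16174.0556 / 357
V = 45.30547787 L, rounded to 4 dp:

45.3055 L


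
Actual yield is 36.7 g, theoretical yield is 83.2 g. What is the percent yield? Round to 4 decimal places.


% yield = 100 * actual / theoretical
% yield = 100 * 36.7 / 83.2
% yield = 44.11057692 %, rounded to 4 dp:

44.1106 %


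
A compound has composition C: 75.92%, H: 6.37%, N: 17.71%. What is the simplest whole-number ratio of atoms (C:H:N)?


Assume 100 g of compound, divide each mass% by atomic mass to get moles, then normalize by the smallest to get a raw atom ratio.
Moles per 100 g: C: 75.92/12.011 = 6.3209, H: 6.37/1.008 = 6.3194, N: 17.71/14.007 = 1.2644
Raw ratio (divide by min = 1.2644): C: 4.999, H: 4.998, N: 1.0
Multiply by 1 to clear fractions: C: 4.999 ~= 5, H: 4.998 ~= 5, N: 1.0 ~= 1
Reduce by GCD to get the simplest whole-number ratio:

5:5:1


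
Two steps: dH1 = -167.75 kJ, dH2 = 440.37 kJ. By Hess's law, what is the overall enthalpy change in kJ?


Hess's law: enthalpy is a state function, so add the step enthalpies.
dH_total = dH1 + dH2 = -167.75 + (440.37)
dH_total = 272.62 kJ:

272.62 kJ


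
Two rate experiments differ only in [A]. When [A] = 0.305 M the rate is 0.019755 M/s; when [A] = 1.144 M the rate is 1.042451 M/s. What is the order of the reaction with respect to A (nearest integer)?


Rate is proportional to [A]^n, so rate2/rate1 = ([A]2/[A]1)^n. Take logs to solve for n.
rate2/rate1 = 1.042451 / 0.019755 = 52.769
[A]2/[A]1 = 1.144 / 0.305 = 3.7508
n = ln(52.769) / ln(3.7508) = 3.0
Nearest integer order:

3


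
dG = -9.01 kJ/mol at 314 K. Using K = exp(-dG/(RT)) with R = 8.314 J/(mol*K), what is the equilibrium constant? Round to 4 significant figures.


dG is in kJ/mol; multiply by 1000 to match R in J/(mol*K).
RT = 8.314 * 314 = 2610.596 J/mol
exponent = -dG*1000 / (RT) = -(-9.01*1000) / 2610.596 = 3.45131916
K = exp(3.45131916)
K = 31.541974, rounded to 4 significant figures:

31.54


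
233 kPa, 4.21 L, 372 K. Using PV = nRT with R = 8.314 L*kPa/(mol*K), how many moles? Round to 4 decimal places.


PV = nRT, solve for n = PV / (RT).
PV = 233 * 4.21 = 980.93
RT = 8.314 * 372 = 3092.808
n = 980.93 / 3092.808
n = 0.31716485 mol, rounded to 4 dp:

0.3172 mol


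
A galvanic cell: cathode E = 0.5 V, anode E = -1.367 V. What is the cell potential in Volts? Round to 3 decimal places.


Standard cell potential: E_cell = E_cathode - E_anode.
E_cell = 0.5 - (-1.367)
E_cell = 1.867 V, rounded to 3 dp:

1.867 V


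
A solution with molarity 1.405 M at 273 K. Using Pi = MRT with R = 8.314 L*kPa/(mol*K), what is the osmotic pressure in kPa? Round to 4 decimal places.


Osmotic pressure (van't Hoff): Pi = M*R*T.
RT = 8.314 * 273 = 2269.722
Pi = 1.405 * 2269.722
Pi = 3188.95941 kPa, rounded to 4 dp:

3188.9594 kPa
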